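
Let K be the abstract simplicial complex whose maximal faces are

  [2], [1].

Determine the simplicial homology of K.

K has 2 vertices.
rank ∂_0 = 0, rank ∂_1 = 0 ⇒ b_0 = 2 − 0 − 0 = 2. So H_0 = Z^2.

H_0 = Z^2.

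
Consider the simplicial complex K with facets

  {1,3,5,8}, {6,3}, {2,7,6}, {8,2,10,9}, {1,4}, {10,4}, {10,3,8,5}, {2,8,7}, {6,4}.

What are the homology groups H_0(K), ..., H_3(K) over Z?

H_0 ≅ Z,  H_1 ≅ Z^3,  H_2 = 0,  H_3 = 0.

Order the vertices as 1 < 2 < 3 < 4 < 5 < 6 < 7 < 8 < 9 < 10. Listing each simplex with vertices in this order, K has dimension 3 with simplices:

  0-simplices (10): [1], [2], [3], [4], [5], [6], [7], [8], [9], [10]
  1-simplices (22): [1,3], [1,4], [1,5], [1,8], [2,6], [2,7], [2,8], [2,9], [2,10], [3,5], [3,6], [3,8], [3,10], [4,6], [4,10], [5,8], [5,10], [6,7], [7,8], [8,9], [8,10], [9,10]
  2-simplices (13): [1,3,5], [1,3,8], [1,5,8], [2,6,7], [2,7,8], [2,8,9], [2,8,10], [2,9,10], [3,5,8], [3,5,10], [3,8,10], [5,8,10], [8,9,10]
  3-simplices (3): [1,3,5,8], [2,8,9,10], [3,5,8,10]

so the chain groups are C_0 ≅ Z^10, C_1 ≅ Z^22, C_2 ≅ Z^13, C_3 ≅ Z^3.

∂_1: C_1 → C_0 is given by ∂[p,q] = [q] − [p]. For instance
  ∂[1,3] = [3] − [1].
The 10×22 boundary matrix has rank 9 and Smith normal form diag(1,1,1,1,1,1,1,1,1).

The boundary map ∂_2: C_2 → C_1 acts by ∂[p,q,r] = [q,r] − [p,r] + [p,q]. For instance
  ∂[2,8,9] = [8,9] − [2,9] + [2,8],
  ∂[2,7,8] = [7,8] − [2,8] + [2,7].
The 22×13 boundary matrix has rank 10 and Smith normal form diag(1,1,1,1,1,1,1,1,1,1).

The boundary map ∂_3: C_3 → C_2 sends each 3-simplex σ to the alternating sum Σ_i (−1)^i (σ with its i-th vertex removed). For instance
  ∂[2,8,9,10] = [8,9,10] − [2,9,10] + [2,8,10] − [2,8,9],
  ∂[3,5,8,10] = [5,8,10] − [3,8,10] + [3,5,10] − [3,5,8].
The resulting 13×3 matrix has rank 3, and its Smith normal form has invariant factors (1,1,1).

From H_k ≅ ker(∂_k) / im(∂_{k+1}) we obtain:

  H_0: rank C_0 − rank ∂_1 = 10 − 9 = 1, and the invariant factors of ∂_1 are all 1, so H_0 = Z.
  H_1: rank ker ∂_1 − rank ∂_2 = (22 − 9) − 10 = 3, and the invariant factors of ∂_2 are all 1, so H_1 = Z^3.
  H_2: rank ker ∂_2 − rank ∂_3 = (13 − 10) − 3 = 0, and the invariant factors of ∂_3 are all 1, so H_2 = 0.
  H_3: rank ker ∂_3 − rank ∂_4 = (3 − 3) − 0 = 0, and there is no ∂_4, so H_3 = 0.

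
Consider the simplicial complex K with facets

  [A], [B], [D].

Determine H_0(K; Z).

We work with the vertex ordering A < B < D. The simplices of K, each written with vertices in increasing order, are:

  0-simplices (3): A, B, D

giving chain groups C_0 ≅ Z^3.

Computing H_k = (kernel of ∂_k) / (image of ∂_{k+1}):

  H_0: rank C_0 − rank ∂_1 = 3 − 0 = 3, and there is no ∂_1, so H_0 ≅ Z^3.

H_0 ≅ Z^3.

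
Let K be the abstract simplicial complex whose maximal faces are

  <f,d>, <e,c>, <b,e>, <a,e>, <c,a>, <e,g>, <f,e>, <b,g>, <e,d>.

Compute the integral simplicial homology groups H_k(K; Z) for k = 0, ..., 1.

We work with the vertex ordering a < b < c < d < e < f < g. The simplices of K, each written with vertices in increasing order, are:

  0-simplices (7): a, b, c, d, e, f, g
  1-simplices (9): ac, ae, be, bg, ce, de, df, ef, eg

Hence C_0 ≅ Z^7, C_1 ≅ Z^9.

The boundary map ∂_1: C_1 → C_0 is given by ∂[p,q] = [q] − [p].
The 7×9 boundary matrix has rank 6 and Smith normal form diag(1,1,1,1,1,1).

From H_k ≅ ker(∂_k) / im(∂_{k+1}) we obtain:

  H_0: rank C_0 − rank ∂_1 = 7 − 6 = 1, and the invariant factors of ∂_1 are all 1, so H_0 = Z.
  H_1: rank ker ∂_1 − rank ∂_2 = (9 − 6) − 0 = 3, and there is no ∂_2, so H_1 = Z^3.

H_0 ≅ Z,  H_1 ≅ Z^3.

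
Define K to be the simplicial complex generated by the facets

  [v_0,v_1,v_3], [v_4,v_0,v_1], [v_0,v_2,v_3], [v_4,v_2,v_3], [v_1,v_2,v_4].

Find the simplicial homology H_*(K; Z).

H_0 ≅ Z,  H_1 ≅ Z,  H_2 = 0.

We work with the vertex ordering v_0 < v_1 < v_2 < v_3 < v_4. The simplices of K, each written with vertices in increasing order, are:

  0-simplices (5): [v_0], [v_1], [v_2], [v_3], [v_4]
  1-simplices (10): [v_0,v_1], [v_0,v_2], [v_0,v_3], [v_0,v_4], [v_1,v_2], [v_1,v_3], [v_1,v_4], [v_2,v_3], [v_2,v_4], [v_3,v_4]
  2-simplices (5): [v_0,v_1,v_3], [v_0,v_1,v_4], [v_0,v_2,v_3], [v_1,v_2,v_4], [v_2,v_3,v_4]

giving chain groups C_0 ≅ Z^5, C_1 ≅ Z^10, C_2 ≅ Z^5.

Boundary ∂_1: C_1 → C_0 is given by ∂[p,q] = [q] − [p].
The 5×10 boundary matrix has rank 4 and Smith normal form diag(1,1,1,1).

The boundary map ∂_2: C_2 → C_1 sends each 2-simplex [p,q,r] to [q,r] − [p,r] + [p,q]. For instance
  ∂[v_2,v_3,v_4] = [v_3,v_4] − [v_2,v_4] + [v_2,v_3],
  ∂[v_1,v_2,v_4] = [v_2,v_4] − [v_1,v_4] + [v_1,v_2].
This gives a 10×5 integer matrix of rank 5; reducing to Smith normal form yields diagonal entries (1,1,1,1,1).

Computing H_k = (kernel of ∂_k) / (image of ∂_{k+1}):

  H_0: rank C_0 − rank ∂_1 = 5 − 4 = 1, and the invariant factors of ∂_1 are all 1, so H_0 = Z.
  H_1: rank ker ∂_1 − rank ∂_2 = (10 − 4) − 5 = 1, and the invariant factors of ∂_2 are all 1, so H_1 = Z.
  H_2: rank ker ∂_2 − rank ∂_3 = (5 − 5) − 0 = 0, and there is no ∂_3, so H_2 = 0.

As a check, the Euler characteristic is 5 − 10 + 5 = 0, which agrees with 1 − 1 + 0 = 0.
(K is a triangulation of the Möbius band.)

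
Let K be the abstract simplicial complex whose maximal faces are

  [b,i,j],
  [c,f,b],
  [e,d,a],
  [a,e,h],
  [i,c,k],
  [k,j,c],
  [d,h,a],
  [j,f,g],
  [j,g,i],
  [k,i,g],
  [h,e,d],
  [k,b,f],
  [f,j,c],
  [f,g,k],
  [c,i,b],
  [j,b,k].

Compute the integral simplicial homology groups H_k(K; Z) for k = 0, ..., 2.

H_0 = Z^2,  H_1 = Z_2,  H_2 = Z.

Fix the vertex order a < b < c < d < e < f < g < h < i < j < k and write every simplex with vertices in increasing order. Then dim K = 2 and the simplices of K are:

  0-simplices (11): a, b, c, d, e, f, g, h, i, j, k
  1-simplices (24): ad, ae, ah, bc, bf, bi, bj, bk, cf, ci, cj, ck, de, dh, eh, fg, fj, fk, gi, gj, gk, ij, ik, jk
  2-simplices (16): ade, adh, aeh, bcf, bci, bfk, bij, bjk, cfj, cik, cjk, deh, fgj, fgk, gij, gik

giving chain groups C_0 ≅ Z^11, C_1 ≅ Z^24, C_2 ≅ Z^16.

The boundary map ∂_1: C_1 → C_0 maps an edge to its endpoints' difference, ∂[p,q] = q − p.
The resulting 11×24 matrix has rank 9, and its Smith normal form has invariant factors (1,1,1,1,1,1,1,1,1).

∂_2: C_2 → C_1 sends each 2-simplex [p,q,r] to [q,r] − [p,r] + [p,q]. For instance
  ∂bjk = jk − bk + bj,
  ∂cjk = jk − ck + cj.
As a 24×16 matrix over Z this has rank 15, with invariant factors (1,1,1,1,1,1,1,1,1,1,1,1,1,1,2).

Computing H_k = (kernel of ∂_k) / (image of ∂_{k+1}):

  H_0: rank C_0 − rank ∂_1 = 11 − 9 = 2, and the invariant factors of ∂_1 are all 1, so H_0 = Z^2.
  H_1: rank ker ∂_1 − rank ∂_2 = (24 − 9) − 15 = 0, and ∂_2 has invariant factor 2 > 1, so H_1 = Z_2.
  H_2: rank ker ∂_2 − rank ∂_3 = (16 − 15) − 0 = 1, and there is no ∂_3, so H_2 = Z.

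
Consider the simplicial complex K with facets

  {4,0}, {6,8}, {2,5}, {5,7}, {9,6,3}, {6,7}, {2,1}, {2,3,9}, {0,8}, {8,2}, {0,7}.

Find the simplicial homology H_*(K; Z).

H_0 = Z,  H_1 = Z^3,  H_2 = 0.

Take the total order 0 < 1 < 2 < 3 < 4 < 5 < 6 < 7 < 8 < 9 on the vertex set. Then K (dimension 2) consists of the simplices:

  0-simplices (10): [0], [1], [2], [3], [4], [5], [6], [7], [8], [9]
  1-simplices (14): [0,4], [0,7], [0,8], [1,2], [2,3], [2,5], [2,8], [2,9], [3,6], [3,9], [5,7], [6,7], [6,8], [6,9]
  2-simplices (2): [2,3,9], [3,6,9]

giving chain groups C_0 ≅ Z^10, C_1 ≅ Z^14, C_2 ≅ Z^2.

The boundary map ∂_1: C_1 → C_0 maps an edge to its endpoints' difference, ∂[p,q] = q − p.
The 10×14 boundary matrix has rank 9 and Smith normal form diag(1,1,1,1,1,1,1,1,1).

The boundary map ∂_2: C_2 → C_1 maps a triangle to the signed sum of its edges. For instance
  ∂[2,3,9] = [3,9] − [2,9] + [2,3],
  ∂[3,6,9] = [6,9] − [3,9] + [3,6].
The resulting 14×2 matrix has rank 2, and its Smith normal form has invariant factors (1,1).

From H_k ≅ ker(∂_k) / im(∂_{k+1}) we obtain:

  H_0: rank C_0 − rank ∂_1 = 10 − 9 = 1, and the invariant factors of ∂_1 are all 1, so H_0 = Z.
  H_1: rank ker ∂_1 − rank ∂_2 = (14 − 9) − 2 = 3, and the invariant factors of ∂_2 are all 1, so H_1 = Z^3.
  H_2: rank ker ∂_2 − rank ∂_3 = (2 − 2) − 0 = 0, and there is no ∂_3, so H_2 = 0.

As a check, the Euler characteristic is 10 − 14 + 2 = -2, which agrees with 1 − 3 + 0 = -2.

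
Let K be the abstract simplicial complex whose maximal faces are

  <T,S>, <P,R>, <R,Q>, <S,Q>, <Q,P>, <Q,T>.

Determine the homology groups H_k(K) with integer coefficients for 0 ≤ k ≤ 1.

Order the vertices as P < Q < R < S < T. Listing each simplex with vertices in this order, K has dimension 1 with simplices:

  0-simplices (5): P, Q, R, S, T
  1-simplices (6): PQ, PR, QR, QS, QT, ST

giving chain groups C_0 ≅ Z^5, C_1 ≅ Z^6.

The boundary map ∂_1: C_1 → C_0 maps an edge to its endpoints' difference, ∂[p,q] = q − p. For instance
  ∂PR = R − P.
The 5×6 boundary matrix has rank 4 and Smith normal form diag(1,1,1,1).

Now H_k = ker ∂_k / im ∂_{k+1}, so:

  H_0: rank C_0 − rank ∂_1 = 5 − 4 = 1, and the invariant factors of ∂_1 are all 1, so H_0 = Z.
  H_1: rank ker ∂_1 − rank ∂_2 = (6 − 4) − 0 = 2, and there is no ∂_2, so H_1 = Z^2.

H_0 ≅ Z,  H_1 ≅ Z^2.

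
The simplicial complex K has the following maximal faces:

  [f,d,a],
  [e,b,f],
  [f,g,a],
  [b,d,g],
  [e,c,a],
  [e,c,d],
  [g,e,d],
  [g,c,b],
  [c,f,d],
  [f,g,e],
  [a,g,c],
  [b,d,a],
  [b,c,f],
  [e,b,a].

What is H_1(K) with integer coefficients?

H_1 = Z^2.

Take the total order a < b < c < d < e < f < g on the vertex set. Then K (dimension 2) consists of the simplices:

  0-simplices (7): a, b, c, d, e, f, g
  1-simplices (21): ab, ac, ad, ae, af, ag, bc, bd, be, bf, bg, cd, ce, cf, cg, de, df, dg, ef, eg, fg
  2-simplices (14): abd, abe, ace, acg, adf, afg, bcf, bcg, bdg, bef, cde, cdf, deg, efg

giving chain groups C_0 ≅ Z^7, C_1 ≅ Z^21, C_2 ≅ Z^14.

The boundary map ∂_1: C_1 → C_0 sends each edge [p,q] (with p < q) to q − p. For instance
  ∂be = e − b.
As a 7×21 matrix over Z this has rank 6, with invariant factors (1,1,1,1,1,1).

∂_2: C_2 → C_1 acts by ∂[p,q,r] = [q,r] − [p,r] + [p,q]. For instance
  ∂afg = fg − ag + af,
  ∂deg = eg − dg + de.
The 21×14 boundary matrix has rank 13 and Smith normal form diag(1,1,1,1,1,1,1,1,1,1,1,1,1).

Computing H_k = (kernel of ∂_k) / (image of ∂_{k+1}):

  H_1: rank ker ∂_1 − rank ∂_2 = (21 − 6) − 13 = 2, and the invariant factors of ∂_2 are all 1, so H_1 ≅ Z^2.

(K is a triangulation of the torus T^2.)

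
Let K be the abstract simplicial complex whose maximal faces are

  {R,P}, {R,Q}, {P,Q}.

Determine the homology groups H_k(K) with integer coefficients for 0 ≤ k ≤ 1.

We work with the vertex ordering P < Q < R. The simplices of K, each written with vertices in increasing order, are:

  0-simplices (3): P, Q, R
  1-simplices (3): PQ, PR, QR

so the chain groups are C_0 ≅ Z^3, C_1 ≅ Z^3.

∂_1: C_1 → C_0 is given by ∂[p,q] = [q] − [p].
The resulting 3×3 matrix has rank 2, and its Smith normal form has invariant factors (1,1).

Computing H_k = (kernel of ∂_k) / (image of ∂_{k+1}):

  H_0: rank C_0 − rank ∂_1 = 3 − 2 = 1, and the invariant factors of ∂_1 are all 1, so H_0 = Z.
  H_1: rank ker ∂_1 − rank ∂_2 = (3 − 2) − 0 = 1, and there is no ∂_2, so H_1 = Z.

As a check, the Euler characteristic is 3 − 3 = 0, which agrees with 1 − 1 = 0.

H_0 = Z,  H_1 = Z.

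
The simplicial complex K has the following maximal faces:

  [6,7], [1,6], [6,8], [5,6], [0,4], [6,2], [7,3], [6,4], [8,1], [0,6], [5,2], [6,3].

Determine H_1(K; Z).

H_1 = Z^4.

Order the vertices as 0 < 1 < 2 < 3 < 4 < 5 < 6 < 7 < 8. Listing each simplex with vertices in this order, K has dimension 1 with simplices:

  0-simplices (9): [0], [1], [2], [3], [4], [5], [6], [7], [8]
  1-simplices (12): [0,4], [0,6], [1,6], [1,8], [2,5], [2,6], [3,6], [3,7], [4,6], [5,6], [6,7], [6,8]

giving chain groups C_0 ≅ Z^9, C_1 ≅ Z^12.

The boundary map ∂_1: C_1 → C_0 sends each edge [p,q] (with p < q) to q − p. For instance
  ∂[1,8] = [8] − [1].
As a 9×12 matrix over Z this has rank 8, with invariant factors (1,1,1,1,1,1,1,1).

From H_k ≅ ker(∂_k) / im(∂_{k+1}) we obtain:

  H_1: rank ker ∂_1 − rank ∂_2 = (12 − 8) − 0 = 4, and there is no ∂_2, so H_1 ≅ Z^4.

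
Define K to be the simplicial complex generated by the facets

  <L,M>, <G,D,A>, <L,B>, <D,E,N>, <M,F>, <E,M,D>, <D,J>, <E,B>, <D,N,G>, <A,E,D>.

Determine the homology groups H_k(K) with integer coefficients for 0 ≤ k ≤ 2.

H_0 ≅ Z,  H_1 ≅ Z,  H_2 = 0.

Fix the vertex order A < B < D < E < F < G < J < L < M < N and write every simplex with vertices in increasing order. Then dim K = 2 and the simplices of K are:

  0-simplices (10): A, B, D, E, F, G, J, L, M, N
  1-simplices (15): AD, AE, AG, BE, BL, DE, DG, DJ, DM, DN, EM, EN, FM, GN, LM
  2-simplices (5): ADE, ADG, DEM, DEN, DGN

so the chain groups are C_0 ≅ Z^10, C_1 ≅ Z^15, C_2 ≅ Z^5.

The boundary map ∂_1: C_1 → C_0 maps an edge to its endpoints' difference, ∂[p,q] = q − p. For instance
  ∂DJ = J − D.
This gives a 10×15 integer matrix of rank 9; reducing to Smith normal form yields diagonal entries (1,1,1,1,1,1,1,1,1).

The boundary map ∂_2: C_2 → C_1 sends each 2-simplex [p,q,r] to [q,r] − [p,r] + [p,q]. For instance
  ∂DEM = EM − DM + DE,
  ∂DGN = GN − DN + DG.
The 15×5 boundary matrix has rank 5 and Smith normal form diag(1,1,1,1,1).

Reading off H_k = ker ∂_k / im ∂_{k+1}:

  H_0: rank C_0 − rank ∂_1 = 10 − 9 = 1, and the invariant factors of ∂_1 are all 1, so H_0 = Z.
  H_1: rank ker ∂_1 − rank ∂_2 = (15 − 9) − 5 = 1, and the invariant factors of ∂_2 are all 1, so H_1 = Z.
  H_2: rank ker ∂_2 − rank ∂_3 = (5 − 5) − 0 = 0, and there is no ∂_3, so H_2 = 0.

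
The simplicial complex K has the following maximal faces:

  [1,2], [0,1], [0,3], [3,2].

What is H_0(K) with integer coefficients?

We work with the vertex ordering 0 < 1 < 2 < 3. The simplices of K, each written with vertices in increasing order, are:

  0-simplices (4): [0], [1], [2], [3]
  1-simplices (4): [0,1], [0,3], [1,2], [2,3]

Hence C_0 ≅ Z^4, C_1 ≅ Z^4.

∂_1: C_1 → C_0 maps an edge to its endpoints' difference, ∂[p,q] = q − p. For instance
  ∂[0,1] = [1] − [0].
This gives a 4×4 integer matrix of rank 3; reducing to Smith normal form yields diagonal entries (1,1,1).

Reading off H_k = ker ∂_k / im ∂_{k+1}:

  H_0: rank C_0 − rank ∂_1 = 4 − 3 = 1, and the invariant factors of ∂_1 are all 1, so H_0 ≅ Z.

(K is a triangulation of the circle S^1.)

H_0 ≅ Z.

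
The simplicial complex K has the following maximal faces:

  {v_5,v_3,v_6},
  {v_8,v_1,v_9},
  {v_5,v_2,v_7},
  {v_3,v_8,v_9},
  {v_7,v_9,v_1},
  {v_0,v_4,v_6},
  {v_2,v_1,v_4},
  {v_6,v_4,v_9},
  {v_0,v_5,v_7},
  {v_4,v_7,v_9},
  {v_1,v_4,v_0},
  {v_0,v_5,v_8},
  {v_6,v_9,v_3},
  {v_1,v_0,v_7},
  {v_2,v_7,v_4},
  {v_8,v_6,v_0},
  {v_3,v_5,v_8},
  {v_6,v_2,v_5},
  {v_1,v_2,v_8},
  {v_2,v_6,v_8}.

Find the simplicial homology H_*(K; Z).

H_0 = Z,  H_1 = Z ⊕ Z/2,  H_2 = 0.

Fix the vertex order v_0 < v_1 < v_2 < v_3 < v_4 < v_5 < v_6 < v_7 < v_8 < v_9 and write every simplex with vertices in increasing order. Then dim K = 2 and the simplices of K are:

  0-simplices (10): [v_0], [v_1], [v_2], [v_3], [v_4], [v_5], [v_6], [v_7], [v_8], [v_9]
  1-simplices (30): (30 of them)
  2-simplices (20): (20 of them)

giving chain groups C_0 ≅ Z^10, C_1 ≅ Z^30, C_2 ≅ Z^20.

Boundary ∂_1: C_1 → C_0 sends each edge [p,q] (with p < q) to q − p. For instance
  ∂[v_0,v_1] = [v_1] − [v_0].
As a 10×30 matrix over Z this has rank 9, with invariant factors (1,1,1,1,1,1,1,1,1).

The boundary map ∂_2: C_2 → C_1 sends each 2-simplex [p,q,r] to [q,r] − [p,r] + [p,q]. For instance
  ∂[v_0,v_6,v_8] = [v_6,v_8] − [v_0,v_8] + [v_0,v_6],
  ∂[v_2,v_5,v_6] = [v_5,v_6] − [v_2,v_6] + [v_2,v_5].
The 30×20 boundary matrix has rank 20 and Smith normal form diag(1,1,1,1,1,1,1,1,1,1,1,1,1,1,1,1,1,1,1,2).

Reading off H_k = ker ∂_k / im ∂_{k+1}:

  H_0: rank C_0 − rank ∂_1 = 10 − 9 = 1, and the invariant factors of ∂_1 are all 1, so H_0 = Z.
  H_1: rank ker ∂_1 − rank ∂_2 = (30 − 9) − 20 = 1, and ∂_2 has invariant factor 2 > 1, so H_1 = Z ⊕ Z/2.
  H_2: rank ker ∂_2 − rank ∂_3 = (20 − 20) − 0 = 0, and there is no ∂_3, so H_2 = 0.

As a check, the Euler characteristic is 10 − 30 + 20 = 0, which agrees with 1 − 1 + 0 = 0.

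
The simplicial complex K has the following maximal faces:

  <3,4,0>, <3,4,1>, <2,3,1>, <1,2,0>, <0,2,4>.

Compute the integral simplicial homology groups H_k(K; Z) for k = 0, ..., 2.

Fix the vertex order 0 < 1 < 2 < 3 < 4 and write every simplex with vertices in increasing order. Then dim K = 2 and the simplices of K are:

  0-simplices (5): [0], [1], [2], [3], [4]
  1-simplices (10): [0,1], [0,2], [0,3], [0,4], [1,2], [1,3], [1,4], [2,3], [2,4], [3,4]
  2-simplices (5): [0,1,2], [0,2,4], [0,3,4], [1,2,3], [1,3,4]

so the chain groups are C_0 ≅ Z^5, C_1 ≅ Z^10, C_2 ≅ Z^5.

∂_1: C_1 → C_0 is given by ∂[p,q] = [q] − [p]. For instance
  ∂[3,4] = [4] − [3].
As a 5×10 matrix over Z this has rank 4, with invariant factors (1,1,1,1).

Boundary ∂_2: C_2 → C_1 maps a triangle to the signed sum of its edges. For instance
  ∂[0,2,4] = [2,4] − [0,4] + [0,2],
  ∂[0,3,4] = [3,4] − [0,4] + [0,3].
This gives a 10×5 integer matrix of rank 5; reducing to Smith normal form yields diagonal entries (1,1,1,1,1).

From H_k ≅ ker(∂_k) / im(∂_{k+1}) we obtain:

  H_0: rank C_0 − rank ∂_1 = 5 − 4 = 1, and the invariant factors of ∂_1 are all 1, so H_0 ≅ Z.
  H_1: rank ker ∂_1 − rank ∂_2 = (10 − 4) − 5 = 1, and the invariant factors of ∂_2 are all 1, so H_1 ≅ Z.
  H_2: rank ker ∂_2 − rank ∂_3 = (5 − 5) − 0 = 0, and there is no ∂_3, so H_2 ≅ 0.

(K is a triangulation of the Möbius band.)

H_0 = Z,  H_1 = Z,  H_2 = 0.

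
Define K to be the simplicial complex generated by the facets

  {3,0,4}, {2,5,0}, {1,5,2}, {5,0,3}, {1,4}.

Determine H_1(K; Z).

We work with the vertex ordering 0 < 1 < 2 < 3 < 4 < 5. The simplices of K, each written with vertices in increasing order, are:

  0-simplices (6): [0], [1], [2], [3], [4], [5]
  1-simplices (10): [0,2], [0,3], [0,4], [0,5], [1,2], [1,4], [1,5], [2,5], [3,4], [3,5]
  2-simplices (4): [0,2,5], [0,3,4], [0,3,5], [1,2,5]

so the chain groups are C_0 ≅ Z^6, C_1 ≅ Z^10, C_2 ≅ Z^4.

∂_1: C_1 → C_0 sends each edge [p,q] (with p < q) to q − p.
The 6×10 boundary matrix has rank 5 and Smith normal form diag(1,1,1,1,1).

The boundary map ∂_2: C_2 → C_1 maps a triangle to the signed sum of its edges. For instance
  ∂[0,3,5] = [3,5] − [0,5] + [0,3],
  ∂[0,3,4] = [3,4] − [0,4] + [0,3].
This gives a 10×4 integer matrix of rank 4; reducing to Smith normal form yields diagonal entries (1,1,1,1).

Reading off H_k = ker ∂_k / im ∂_{k+1}:

  H_1: rank ker ∂_1 − rank ∂_2 = (10 − 5) − 4 = 1, and the invariant factors of ∂_2 are all 1, so H_1 ≅ Z.

H_1 = Z.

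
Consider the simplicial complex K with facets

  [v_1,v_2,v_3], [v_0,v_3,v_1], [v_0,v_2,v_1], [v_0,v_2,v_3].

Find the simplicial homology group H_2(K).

Take the total order v_0 < v_1 < v_2 < v_3 on the vertex set. Then K (dimension 2) consists of the simplices:

  0-simplices (4): [v_0], [v_1], [v_2], [v_3]
  1-simplices (6): [v_0,v_1], [v_0,v_2], [v_0,v_3], [v_1,v_2], [v_1,v_3], [v_2,v_3]
  2-simplices (4): [v_0,v_1,v_2], [v_0,v_1,v_3], [v_0,v_2,v_3], [v_1,v_2,v_3]

giving chain groups C_0 ≅ Z^4, C_1 ≅ Z^6, C_2 ≅ Z^4.

∂_1: C_1 → C_0 is given by ∂[p,q] = [q] − [p].
As a 4×6 matrix over Z this has rank 3, with invariant factors (1,1,1).

Boundary ∂_2: C_2 → C_1 sends each 2-simplex [p,q,r] to [q,r] − [p,r] + [p,q]. For instance
  ∂[v_0,v_1,v_3] = [v_1,v_3] − [v_0,v_3] + [v_0,v_1],
  ∂[v_0,v_1,v_2] = [v_1,v_2] − [v_0,v_2] + [v_0,v_1].
This gives a 6×4 integer matrix of rank 3; reducing to Smith normal form yields diagonal entries (1,1,1).

Computing H_k = (kernel of ∂_k) / (image of ∂_{k+1}):

  H_2: rank ker ∂_2 − rank ∂_3 = (4 − 3) − 0 = 1, and there is no ∂_3, so H_2 ≅ Z.

H_2 ≅ Z.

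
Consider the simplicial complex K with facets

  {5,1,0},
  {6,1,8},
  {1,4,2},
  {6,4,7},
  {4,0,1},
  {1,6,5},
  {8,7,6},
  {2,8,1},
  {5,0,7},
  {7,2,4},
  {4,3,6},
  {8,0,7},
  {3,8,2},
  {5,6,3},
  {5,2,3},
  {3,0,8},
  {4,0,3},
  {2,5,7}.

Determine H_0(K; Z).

Order the vertices as 0 < 1 < 2 < 3 < 4 < 5 < 6 < 7 < 8. Listing each simplex with vertices in this order, K has dimension 2 with simplices:

  0-simplices (9): [0], [1], [2], [3], [4], [5], [6], [7], [8]
  1-simplices (27): (27 of them)
  2-simplices (18): [0,1,4], [0,1,5], [0,3,4], [0,3,8], [0,5,7], [0,7,8], [1,2,4], [1,2,8], [1,5,6], [1,6,8], [2,3,5], [2,3,8], [2,4,7], [2,5,7], [3,4,6], [3,5,6], [4,6,7], [6,7,8]

giving chain groups C_0 ≅ Z^9, C_1 ≅ Z^27, C_2 ≅ Z^18.

∂_1: C_1 → C_0 is given by ∂[p,q] = [q] − [p]. For instance
  ∂[1,4] = [4] − [1].
The resulting 9×27 matrix has rank 8, and its Smith normal form has invariant factors (1,1,1,1,1,1,1,1).

The boundary map ∂_2: C_2 → C_1 maps a triangle to the signed sum of its edges. For instance
  ∂[3,5,6] = [5,6] − [3,6] + [3,5],
  ∂[1,2,4] = [2,4] − [1,4] + [1,2].
The 27×18 boundary matrix has rank 17 and Smith normal form diag(1,1,1,1,1,1,1,1,1,1,1,1,1,1,1,1,1).

Now H_k = ker ∂_k / im ∂_{k+1}, so:

  H_0: rank C_0 − rank ∂_1 = 9 − 8 = 1, and the invariant factors of ∂_1 are all 1, so H_0 = Z.

(K is a triangulation of the torus T^2.)

H_0 = Z.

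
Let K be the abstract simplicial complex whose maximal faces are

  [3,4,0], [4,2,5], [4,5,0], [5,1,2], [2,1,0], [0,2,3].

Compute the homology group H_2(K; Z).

H_2 = 0.

We work with the vertex ordering 0 < 1 < 2 < 3 < 4 < 5. The simplices of K, each written with vertices in increasing order, are:

  0-simplices (6): [0], [1], [2], [3], [4], [5]
  1-simplices (12): [0,1], [0,2], [0,3], [0,4], [0,5], [1,2], [1,5], [2,3], [2,4], [2,5], [3,4], [4,5]
  2-simplices (6): [0,1,2], [0,2,3], [0,3,4], [0,4,5], [1,2,5], [2,4,5]

Hence C_0 ≅ Z^6, C_1 ≅ Z^12, C_2 ≅ Z^6.

Boundary ∂_1: C_1 → C_0 sends each edge [p,q] (with p < q) to q − p. For instance
  ∂[2,5] = [5] − [2].
This gives a 6×12 integer matrix of rank 5; reducing to Smith normal form yields diagonal entries (1,1,1,1,1).

Boundary ∂_2: C_2 → C_1 maps a triangle to the signed sum of its edges. For instance
  ∂[2,4,5] = [4,5] − [2,5] + [2,4],
  ∂[0,3,4] = [3,4] − [0,4] + [0,3].
As a 12×6 matrix over Z this has rank 6, with invariant factors (1,1,1,1,1,1).

Computing H_k = (kernel of ∂_k) / (image of ∂_{k+1}):

  H_2: rank ker ∂_2 − rank ∂_3 = (6 − 6) − 0 = 0, and there is no ∂_3, so H_2 ≅ 0.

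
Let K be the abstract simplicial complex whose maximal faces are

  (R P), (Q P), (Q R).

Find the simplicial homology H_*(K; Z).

H_0 ≅ Z,  H_1 ≅ Z.

K has 3 vertices, 3 edges.
rank ∂_0 = 0, rank ∂_1 = 2 ⇒ b_0 = 3 − 0 − 2 = 1; all invariant factors of ∂_1 are 1 so no torsion. So H_0 ≅ Z.
rank ∂_1 = 2, rank ∂_2 = 0 ⇒ b_1 = 3 − 2 − 0 = 1. So H_1 ≅ Z.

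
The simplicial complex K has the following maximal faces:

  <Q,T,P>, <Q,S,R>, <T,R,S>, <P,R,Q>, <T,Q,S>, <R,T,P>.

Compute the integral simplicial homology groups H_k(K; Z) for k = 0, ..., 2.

Take the total order P < Q < R < S < T on the vertex set. Then K (dimension 2) consists of the simplices:

  0-simplices (5): P, Q, R, S, T
  1-simplices (9): PQ, PR, PT, QR, QS, QT, RS, RT, ST
  2-simplices (6): PQR, PQT, PRT, QRS, QST, RST

so the chain groups are C_0 ≅ Z^5, C_1 ≅ Z^9, C_2 ≅ Z^6.

Boundary ∂_1: C_1 → C_0 maps an edge to its endpoints' difference, ∂[p,q] = q − p. For instance
  ∂RT = T − R.
The 5×9 boundary matrix has rank 4 and Smith normal form diag(1,1,1,1).

Boundary ∂_2: C_2 → C_1 sends each 2-simplex [p,q,r] to [q,r] − [p,r] + [p,q]. For instance
  ∂RST = ST − RT + RS,
  ∂QRS = RS − QS + QR.
This gives a 9×6 integer matrix of rank 5; reducing to Smith normal form yields diagonal entries (1,1,1,1,1).

From H_k ≅ ker(∂_k) / im(∂_{k+1}) we obtain:

  H_0: rank C_0 − rank ∂_1 = 5 − 4 = 1, and the invariant factors of ∂_1 are all 1, so H_0 = Z.
  H_1: rank ker ∂_1 − rank ∂_2 = (9 − 4) − 5 = 0, and the invariant factors of ∂_2 are all 1, so H_1 = 0.
  H_2: rank ker ∂_2 − rank ∂_3 = (6 − 5) − 0 = 1, and there is no ∂_3, so H_2 = Z.

H_0 = Z,  H_1 = 0,  H_2 = Z.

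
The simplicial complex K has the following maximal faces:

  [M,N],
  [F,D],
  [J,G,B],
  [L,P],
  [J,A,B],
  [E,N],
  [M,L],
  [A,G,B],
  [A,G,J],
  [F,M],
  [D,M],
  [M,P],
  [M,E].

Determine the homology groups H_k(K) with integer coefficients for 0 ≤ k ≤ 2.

H_0 ≅ Z^2,  H_1 ≅ Z^3,  H_2 ≅ Z.

Fix the vertex order A < B < D < E < F < G < J < L < M < N < P and write every simplex with vertices in increasing order. Then dim K = 2 and the simplices of K are:

  0-simplices (11): A, B, D, E, F, G, J, L, M, N, P
  1-simplices (15): AB, AG, AJ, BG, BJ, DF, DM, EM, EN, FM, GJ, LM, LP, MN, MP
  2-simplices (4): ABG, ABJ, AGJ, BGJ

giving chain groups C_0 ≅ Z^11, C_1 ≅ Z^15, C_2 ≅ Z^4.

The boundary map ∂_1: C_1 → C_0 sends each edge [p,q] (with p < q) to q − p. For instance
  ∂EM = M − E.
The resulting 11×15 matrix has rank 9, and its Smith normal form has invariant factors (1,1,1,1,1,1,1,1,1).

Boundary ∂_2: C_2 → C_1 sends each 2-simplex [p,q,r] to [q,r] − [p,r] + [p,q]. For instance
  ∂ABJ = BJ − AJ + AB,
  ∂BGJ = GJ − BJ + BG.
The 15×4 boundary matrix has rank 3 and Smith normal form diag(1,1,1).

From H_k ≅ ker(∂_k) / im(∂_{k+1}) we obtain:

  H_0: rank C_0 − rank ∂_1 = 11 − 9 = 2, and the invariant factors of ∂_1 are all 1, so H_0 = Z^2.
  H_1: rank ker ∂_1 − rank ∂_2 = (15 − 9) − 3 = 3, and the invariant factors of ∂_2 are all 1, so H_1 = Z^3.
  H_2: rank ker ∂_2 − rank ∂_3 = (4 − 3) − 0 = 1, and there is no ∂_3, so H_2 = Z.

(K is a triangulation of the disjoint union of the 2-sphere S^2 and a wedge of 3 circles.)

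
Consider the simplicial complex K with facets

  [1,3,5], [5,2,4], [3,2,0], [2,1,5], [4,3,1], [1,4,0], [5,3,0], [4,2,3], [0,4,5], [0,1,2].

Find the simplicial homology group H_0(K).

H_0 = Z.

We work with the vertex ordering 0 < 1 < 2 < 3 < 4 < 5. The simplices of K, each written with vertices in increasing order, are:

  0-simplices (6): [0], [1], [2], [3], [4], [5]
  1-simplices (15): [0,1], [0,2], [0,3], [0,4], [0,5], [1,2], [1,3], [1,4], [1,5], [2,3], [2,4], [2,5], [3,4], [3,5], [4,5]
  2-simplices (10): [0,1,2], [0,1,4], [0,2,3], [0,3,5], [0,4,5], [1,2,5], [1,3,4], [1,3,5], [2,3,4], [2,4,5]

so the chain groups are C_0 ≅ Z^6, C_1 ≅ Z^15, C_2 ≅ Z^10.

The boundary map ∂_1: C_1 → C_0 sends each edge [p,q] (with p < q) to q − p. For instance
  ∂[4,5] = [5] − [4].
As a 6×15 matrix over Z this has rank 5, with invariant factors (1,1,1,1,1).

∂_2: C_2 → C_1 acts by ∂[p,q,r] = [q,r] − [p,r] + [p,q]. For instance
  ∂[2,3,4] = [3,4] − [2,4] + [2,3],
  ∂[0,3,5] = [3,5] − [0,5] + [0,3].
The 15×10 boundary matrix has rank 10 and Smith normal form diag(1,1,1,1,1,1,1,1,1,2).

Reading off H_k = ker ∂_k / im ∂_{k+1}:

  H_0: rank C_0 − rank ∂_1 = 6 − 5 = 1, and the invariant factors of ∂_1 are all 1, so H_0 ≅ Z.

(K is a triangulation of the real projective plane RP^2.)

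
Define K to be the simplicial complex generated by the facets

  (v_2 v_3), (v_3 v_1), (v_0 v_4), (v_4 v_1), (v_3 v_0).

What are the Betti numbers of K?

Order the vertices as v_0 < v_1 < v_2 < v_3 < v_4. Listing each simplex with vertices in this order, K has dimension 1 with simplices:

  0-simplices (5): [v_0], [v_1], [v_2], [v_3], [v_4]
  1-simplices (5): [v_0,v_3], [v_0,v_4], [v_1,v_3], [v_1,v_4], [v_2,v_3]

giving chain groups C_0 ≅ Z^5, C_1 ≅ Z^5.

Boundary ∂_1: C_1 → C_0 maps an edge to its endpoints' difference, ∂[p,q] = q − p. For instance
  ∂[v_0,v_3] = [v_3] − [v_0].
As a 5×5 matrix over Z this has rank 4, with invariant factors (1,1,1,1).

Reading off H_k = ker ∂_k / im ∂_{k+1}:

  H_0: rank C_0 − rank ∂_1 = 5 − 4 = 1, and the invariant factors of ∂_1 are all 1, so H_0 = Z.
  H_1: rank ker ∂_1 − rank ∂_2 = (5 − 4) − 0 = 1, and there is no ∂_2, so H_1 = Z.

Hence the Betti numbers are b_0 = 1, b_1 = 1.

b_0 = 1, b_1 = 1.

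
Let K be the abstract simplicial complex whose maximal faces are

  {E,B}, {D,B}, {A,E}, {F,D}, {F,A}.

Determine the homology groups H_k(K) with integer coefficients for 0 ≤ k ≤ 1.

H_0 = Z,  H_1 = Z.

Take the total order A < B < D < E < F on the vertex set. Then K (dimension 1) consists of the simplices:

  0-simplices (5): A, B, D, E, F
  1-simplices (5): AE, AF, BD, BE, DF

so the chain groups are C_0 ≅ Z^5, C_1 ≅ Z^5.

Boundary ∂_1: C_1 → C_0 maps an edge to its endpoints' difference, ∂[p,q] = q − p. For instance
  ∂BE = E − B.
The resulting 5×5 matrix has rank 4, and its Smith normal form has invariant factors (1,1,1,1).

Computing H_k = (kernel of ∂_k) / (image of ∂_{k+1}):

  H_0: rank C_0 − rank ∂_1 = 5 − 4 = 1, and the invariant factors of ∂_1 are all 1, so H_0 ≅ Z.
  H_1: rank ker ∂_1 − rank ∂_2 = (5 − 4) − 0 = 1, and there is no ∂_2, so H_1 ≅ Z.

(K is a triangulation of the circle S^1.)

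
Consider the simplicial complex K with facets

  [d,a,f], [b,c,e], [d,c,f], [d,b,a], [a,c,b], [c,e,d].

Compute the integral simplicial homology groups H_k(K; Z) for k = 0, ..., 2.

Order the vertices as a < b < c < d < e < f. Listing each simplex with vertices in this order, K has dimension 2 with simplices:

  0-simplices (6): a, b, c, d, e, f
  1-simplices (12): ab, ac, ad, af, bc, bd, be, cd, ce, cf, de, df
  2-simplices (6): abc, abd, adf, bce, cde, cdf

Hence C_0 ≅ Z^6, C_1 ≅ Z^12, C_2 ≅ Z^6.

The boundary map ∂_1: C_1 → C_0 maps an edge to its endpoints' difference, ∂[p,q] = q − p. For instance
  ∂df = f − d.
The 6×12 boundary matrix has rank 5 and Smith normal form diag(1,1,1,1,1).

The boundary map ∂_2: C_2 → C_1 sends each 2-simplex [p,q,r] to [q,r] − [p,r] + [p,q]. For instance
  ∂adf = df − af + ad,
  ∂cde = de − ce + cd.
As a 12×6 matrix over Z this has rank 6, with invariant factors (1,1,1,1,1,1).

Reading off H_k = ker ∂_k / im ∂_{k+1}:

  H_0: rank C_0 − rank ∂_1 = 6 − 5 = 1, and the invariant factors of ∂_1 are all 1, so H_0 ≅ Z.
  H_1: rank ker ∂_1 − rank ∂_2 = (12 − 5) − 6 = 1, and the invariant factors of ∂_2 are all 1, so H_1 ≅ Z.
  H_2: rank ker ∂_2 − rank ∂_3 = (6 − 6) − 0 = 0, and there is no ∂_3, so H_2 ≅ 0.

As a check, the Euler characteristic is 6 − 12 + 6 = 0, which agrees with 1 − 1 + 0 = 0.

H_0 ≅ Z,  H_1 ≅ Z,  H_2 = 0.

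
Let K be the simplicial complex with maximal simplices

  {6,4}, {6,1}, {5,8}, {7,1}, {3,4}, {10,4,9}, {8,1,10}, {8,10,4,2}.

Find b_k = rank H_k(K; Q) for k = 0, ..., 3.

b_0 = 1, b_1 = 1, b_2 = 0, b_3 = 0.

K has 10 vertices, 15 edges, 6 triangles, 1 3-simplex.
rank ∂_0 = 0, rank ∂_1 = 9 ⇒ b_0 = 10 − 0 − 9 = 1; all invariant factors of ∂_1 are 1 so no torsion. So H_0 ≅ Z.
rank ∂_1 = 9, rank ∂_2 = 5 ⇒ b_1 = 15 − 9 − 5 = 1; all invariant factors of ∂_2 are 1 so no torsion. So H_1 ≅ Z.
rank ∂_2 = 5, rank ∂_3 = 1 ⇒ b_2 = 6 − 5 − 1 = 0; all invariant factors of ∂_3 are 1 so no torsion. So H_2 ≅ 0.
rank ∂_3 = 1, rank ∂_4 = 0 ⇒ b_3 = 1 − 1 − 0 = 0. So H_3 ≅ 0.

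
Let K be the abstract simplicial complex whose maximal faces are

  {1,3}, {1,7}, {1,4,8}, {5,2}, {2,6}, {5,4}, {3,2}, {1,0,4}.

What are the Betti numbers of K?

b_0 = 1, b_1 = 1, b_2 = 0.

Fix the vertex order 0 < 1 < 2 < 3 < 4 < 5 < 6 < 7 < 8 and write every simplex with vertices in increasing order. Then dim K = 2 and the simplices of K are:

  0-simplices (9): [0], [1], [2], [3], [4], [5], [6], [7], [8]
  1-simplices (11): [0,1], [0,4], [1,3], [1,4], [1,7], [1,8], [2,3], [2,5], [2,6], [4,5], [4,8]
  2-simplices (2): [0,1,4], [1,4,8]

Hence C_0 ≅ Z^9, C_1 ≅ Z^11, C_2 ≅ Z^2.

Boundary ∂_1: C_1 → C_0 sends each edge [p,q] (with p < q) to q − p. For instance
  ∂[4,5] = [5] − [4].
This gives a 9×11 integer matrix of rank 8; reducing to Smith normal form yields diagonal entries (1,1,1,1,1,1,1,1).

Boundary ∂_2: C_2 → C_1 acts by ∂[p,q,r] = [q,r] − [p,r] + [p,q]. For instance
  ∂[1,4,8] = [4,8] − [1,8] + [1,4],
  ∂[0,1,4] = [1,4] − [0,4] + [0,1].
This gives a 11×2 integer matrix of rank 2; reducing to Smith normal form yields diagonal entries (1,1).

Now H_k = ker ∂_k / im ∂_{k+1}, so:

  H_0: rank C_0 − rank ∂_1 = 9 − 8 = 1, and the invariant factors of ∂_1 are all 1, so H_0 ≅ Z.
  H_1: rank ker ∂_1 − rank ∂_2 = (11 − 8) − 2 = 1, and the invariant factors of ∂_2 are all 1, so H_1 ≅ Z.
  H_2: rank ker ∂_2 − rank ∂_3 = (2 − 2) − 0 = 0, and there is no ∂_3, so H_2 ≅ 0.

As a check, the Euler characteristic is 9 − 11 + 2 = 0, which agrees with 1 − 1 + 0 = 0.

Hence the Betti numbers are b_0 = 1, b_1 = 1, b_2 = 0.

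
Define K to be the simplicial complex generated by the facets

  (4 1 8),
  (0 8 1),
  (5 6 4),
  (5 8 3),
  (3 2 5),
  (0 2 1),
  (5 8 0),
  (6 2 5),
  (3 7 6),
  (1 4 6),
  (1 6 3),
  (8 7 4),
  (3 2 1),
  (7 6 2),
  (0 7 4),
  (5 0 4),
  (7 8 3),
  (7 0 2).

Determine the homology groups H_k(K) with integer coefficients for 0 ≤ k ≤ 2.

H_0 ≅ Z,  H_1 ≅ Z ⊕ Z/2,  H_2 = 0.

Fix the vertex order 0 < 1 < 2 < 3 < 4 < 5 < 6 < 7 < 8 and write every simplex with vertices in increasing order. Then dim K = 2 and the simplices of K are:

  0-simplices (9): [0], [1], [2], [3], [4], [5], [6], [7], [8]
  1-simplices (27): (27 of them)
  2-simplices (18): [0,1,2], [0,1,8], [0,2,7], [0,4,5], [0,4,7], [0,5,8], [1,2,3], [1,3,6], [1,4,6], [1,4,8], [2,3,5], [2,5,6], [2,6,7], [3,5,8], [3,6,7], [3,7,8], [4,5,6], [4,7,8]

giving chain groups C_0 ≅ Z^9, C_1 ≅ Z^27, C_2 ≅ Z^18.

∂_1: C_1 → C_0 sends each edge [p,q] (with p < q) to q − p. For instance
  ∂[4,6] = [6] − [4].
As a 9×27 matrix over Z this has rank 8, with invariant factors (1,1,1,1,1,1,1,1).

The boundary map ∂_2: C_2 → C_1 sends each 2-simplex [p,q,r] to [q,r] − [p,r] + [p,q]. For instance
  ∂[0,4,5] = [4,5] − [0,5] + [0,4],
  ∂[2,6,7] = [6,7] − [2,7] + [2,6].
The resulting 27×18 matrix has rank 18, and its Smith normal form has invariant factors (1,1,1,1,1,1,1,1,1,1,1,1,1,1,1,1,1,2).

Reading off H_k = ker ∂_k / im ∂_{k+1}:

  H_0: rank C_0 − rank ∂_1 = 9 − 8 = 1, and the invariant factors of ∂_1 are all 1, so H_0 ≅ Z.
  H_1: rank ker ∂_1 − rank ∂_2 = (27 − 8) − 18 = 1, and ∂_2 has invariant factor 2 > 1, so H_1 ≅ Z ⊕ Z/2.
  H_2: rank ker ∂_2 − rank ∂_3 = (18 − 18) − 0 = 0, and there is no ∂_3, so H_2 ≅ 0.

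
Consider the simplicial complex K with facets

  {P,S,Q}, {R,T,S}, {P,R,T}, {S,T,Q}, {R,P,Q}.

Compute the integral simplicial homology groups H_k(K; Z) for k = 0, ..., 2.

We work with the vertex ordering P < Q < R < S < T. The simplices of K, each written with vertices in increasing order, are:

  0-simplices (5): P, Q, R, S, T
  1-simplices (10): PQ, PR, PS, PT, QR, QS, QT, RS, RT, ST
  2-simplices (5): PQR, PQS, PRT, QST, RST

giving chain groups C_0 ≅ Z^5, C_1 ≅ Z^10, C_2 ≅ Z^5.

The boundary map ∂_1: C_1 → C_0 maps an edge to its endpoints' difference, ∂[p,q] = q − p. For instance
  ∂QT = T − Q.
The 5×10 boundary matrix has rank 4 and Smith normal form diag(1,1,1,1).

∂_2: C_2 → C_1 maps a triangle to the signed sum of its edges. For instance
  ∂PQS = QS − PS + PQ,
  ∂QST = ST − QT + QS.
The 10×5 boundary matrix has rank 5 and Smith normal form diag(1,1,1,1,1).

From H_k ≅ ker(∂_k) / im(∂_{k+1}) we obtain:

  H_0: rank C_0 − rank ∂_1 = 5 − 4 = 1, and the invariant factors of ∂_1 are all 1, so H_0 ≅ Z.
  H_1: rank ker ∂_1 − rank ∂_2 = (10 − 4) − 5 = 1, and the invariant factors of ∂_2 are all 1, so H_1 ≅ Z.
  H_2: rank ker ∂_2 − rank ∂_3 = (5 − 5) − 0 = 0, and there is no ∂_3, so H_2 ≅ 0.

As a check, the Euler characteristic is 5 − 10 + 5 = 0, which agrees with 1 − 1 + 0 = 0.

H_0 = Z,  H_1 = Z,  H_2 = 0.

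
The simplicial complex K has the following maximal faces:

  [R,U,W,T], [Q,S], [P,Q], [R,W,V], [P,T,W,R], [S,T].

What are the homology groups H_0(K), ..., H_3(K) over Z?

H_0 ≅ Z,  H_1 ≅ Z,  H_2 = 0,  H_3 = 0.

Fix the vertex order P < Q < R < S < T < U < V < W and write every simplex with vertices in increasing order. Then dim K = 3 and the simplices of K are:

  0-simplices (8): P, Q, R, S, T, U, V, W
  1-simplices (14): PQ, PR, PT, PW, QS, RT, RU, RV, RW, ST, TU, TW, UW, VW
  2-simplices (8): PRT, PRW, PTW, RTU, RTW, RUW, RVW, TUW
  3-simplices (2): PRTW, RTUW

Hence C_0 ≅ Z^8, C_1 ≅ Z^14, C_2 ≅ Z^8, C_3 ≅ Z^2.

Boundary ∂_1: C_1 → C_0 maps an edge to its endpoints' difference, ∂[p,q] = q − p.
The resulting 8×14 matrix has rank 7, and its Smith normal form has invariant factors (1,1,1,1,1,1,1).

The boundary map ∂_2: C_2 → C_1 maps a triangle to the signed sum of its edges. For instance
  ∂PRW = RW − PW + PR,
  ∂RVW = VW − RW + RV.
As a 14×8 matrix over Z this has rank 6, with invariant factors (1,1,1,1,1,1).

∂_3: C_3 → C_2 sends each 3-simplex σ to the alternating sum Σ_i (−1)^i (σ with its i-th vertex removed). For instance
  ∂RTUW = TUW − RUW + RTW − RTU,
  ∂PRTW = RTW − PTW + PRW − PRT.
The resulting 8×2 matrix has rank 2, and its Smith normal form has invariant factors (1,1).

Computing H_k = (kernel of ∂_k) / (image of ∂_{k+1}):

  H_0: rank C_0 − rank ∂_1 = 8 − 7 = 1, and the invariant factors of ∂_1 are all 1, so H_0 ≅ Z.
  H_1: rank ker ∂_1 − rank ∂_2 = (14 − 7) − 6 = 1, and the invariant factors of ∂_2 are all 1, so H_1 ≅ Z.
  H_2: rank ker ∂_2 − rank ∂_3 = (8 − 6) − 2 = 0, and the invariant factors of ∂_3 are all 1, so H_2 ≅ 0.
  H_3: rank ker ∂_3 − rank ∂_4 = (2 − 2) − 0 = 0, and there is no ∂_4, so H_3 ≅ 0.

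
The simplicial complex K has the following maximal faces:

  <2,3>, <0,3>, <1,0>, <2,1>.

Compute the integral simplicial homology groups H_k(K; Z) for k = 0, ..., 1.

H_0 = Z,  H_1 = Z.

K has 4 vertices, 4 edges.
rank ∂_0 = 0, rank ∂_1 = 3 ⇒ b_0 = 4 − 0 − 3 = 1; all invariant factors of ∂_1 are 1 so no torsion. So H_0 ≅ Z.
rank ∂_1 = 3, rank ∂_2 = 0 ⇒ b_1 = 4 − 3 − 0 = 1. So H_1 ≅ Z.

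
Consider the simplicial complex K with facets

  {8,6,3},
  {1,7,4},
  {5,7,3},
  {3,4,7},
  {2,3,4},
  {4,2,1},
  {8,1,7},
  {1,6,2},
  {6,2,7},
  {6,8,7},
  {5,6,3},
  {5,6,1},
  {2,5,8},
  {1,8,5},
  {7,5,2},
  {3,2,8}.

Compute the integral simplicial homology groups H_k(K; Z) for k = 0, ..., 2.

Take the total order 1 < 2 < 3 < 4 < 5 < 6 < 7 < 8 on the vertex set. Then K (dimension 2) consists of the simplices:

  0-simplices (8): [1], [2], [3], [4], [5], [6], [7], [8]
  1-simplices (24): (24 of them)
  2-simplices (16): [1,2,4], [1,2,6], [1,4,7], [1,5,6], [1,5,8], [1,7,8], [2,3,4], [2,3,8], [2,5,7], [2,5,8], [2,6,7], [3,4,7], [3,5,6], [3,5,7], [3,6,8], [6,7,8]

Hence C_0 ≅ Z^8, C_1 ≅ Z^24, C_2 ≅ Z^16.

Boundary ∂_1: C_1 → C_0 sends each edge [p,q] (with p < q) to q − p. For instance
  ∂[2,3] = [3] − [2].
As a 8×24 matrix over Z this has rank 7, with invariant factors (1,1,1,1,1,1,1).

∂_2: C_2 → C_1 maps a triangle to the signed sum of its edges. For instance
  ∂[1,2,4] = [2,4] − [1,4] + [1,2],
  ∂[1,2,6] = [2,6] − [1,6] + [1,2].
The resulting 24×16 matrix has rank 15, and its Smith normal form has invariant factors (1,1,1,1,1,1,1,1,1,1,1,1,1,1,1).

Now H_k = ker ∂_k / im ∂_{k+1}, so:

  H_0: rank C_0 − rank ∂_1 = 8 − 7 = 1, and the invariant factors of ∂_1 are all 1, so H_0 = Z.
  H_1: rank ker ∂_1 − rank ∂_2 = (24 − 7) − 15 = 2, and the invariant factors of ∂_2 are all 1, so H_1 = Z^2.
  H_2: rank ker ∂_2 − rank ∂_3 = (16 − 15) − 0 = 1, and there is no ∂_3, so H_2 = Z.

H_0 ≅ Z,  H_1 ≅ Z^2,  H_2 ≅ Z.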